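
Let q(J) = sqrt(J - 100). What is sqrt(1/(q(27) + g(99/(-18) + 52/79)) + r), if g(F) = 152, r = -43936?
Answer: sqrt((-6678271 - 43936*I*sqrt(73))/(152 + I*sqrt(73))) ≈ 0.e-6 - 209.61*I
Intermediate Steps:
q(J) = sqrt(-100 + J)
sqrt(1/(q(27) + g(99/(-18) + 52/79)) + r) = sqrt(1/(sqrt(-100 + 27) + 152) - 43936) = sqrt(1/(sqrt(-73) + 152) - 43936) = sqrt(1/(I*sqrt(73) + 152) - 43936) = sqrt(1/(152 + I*sqrt(73)) - 43936) = sqrt(-43936 + 1/(152 + I*sqrt(73)))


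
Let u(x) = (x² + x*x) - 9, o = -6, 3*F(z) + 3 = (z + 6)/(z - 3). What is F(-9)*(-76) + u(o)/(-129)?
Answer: 8924/129 ≈ 69.178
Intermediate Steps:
F(z) = -1 + (6 + z)/(3*(-3 + z)) (F(z) = -1 + ((z + 6)/(z - 3))/3 = -1 + ((6 + z)/(-3 + z))/3 = -1 + (6 + z)/(3*(-3 + z)))
u(x) = -9 + 2*x² (u(x) = (x² + x²) - 9 = 2*x² - 9 = -9 + 2*x²)
F(-9)*(-76) + u(o)/(-129) = ((15 - 2*(-9))/(3*(-3 - 9)))*(-76) + (-9 + 2*(-6)²)/(-129) = ((⅓)*(15 + 18)/(-12))*(-76) + (-9 + 2*36)*(-1/129) = ((⅓)*(-1/12)*33)*(-76) + (-9 + 72)*(-1/129) = -11/12*(-76) + 63*(-1/129) = 209/3 - 21/43 = 8924/129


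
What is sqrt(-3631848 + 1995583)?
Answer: I*sqrt(1636265) ≈ 1279.2*I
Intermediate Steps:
sqrt(-3631848 + 1995583) = sqrt(-1636265) = I*sqrt(1636265)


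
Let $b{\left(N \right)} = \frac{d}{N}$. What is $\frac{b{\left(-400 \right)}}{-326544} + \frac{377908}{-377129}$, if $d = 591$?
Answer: $- \frac{16453737699187}{16419894956800} \approx -1.0021$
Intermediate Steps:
$b{\left(N \right)} = \frac{591}{N}$
$\frac{b{\left(-400 \right)}}{-326544} + \frac{377908}{-377129} = \frac{591 \frac{1}{-400}}{-326544} + \frac{377908}{-377129} = 591 \left(- \frac{1}{400}\right) \left(- \frac{1}{326544}\right) + 377908 \left(- \frac{1}{377129}\right) = \left(- \frac{591}{400}\right) \left(- \frac{1}{326544}\right) - \frac{377908}{377129} = \frac{197}{43539200} - \frac{377908}{377129} = - \frac{16453737699187}{16419894956800}$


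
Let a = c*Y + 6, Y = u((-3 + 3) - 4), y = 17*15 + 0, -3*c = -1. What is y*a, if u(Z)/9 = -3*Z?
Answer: 10710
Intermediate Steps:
c = ⅓ (c = -⅓*(-1) = ⅓ ≈ 0.33333)
u(Z) = -27*Z (u(Z) = 9*(-3*Z) = -27*Z)
y = 255 (y = 255 + 0 = 255)
Y = 108 (Y = -27*((-3 + 3) - 4) = -27*(0 - 4) = -27*(-4) = 108)
a = 42 (a = (⅓)*108 + 6 = 36 + 6 = 42)
y*a = 255*42 = 10710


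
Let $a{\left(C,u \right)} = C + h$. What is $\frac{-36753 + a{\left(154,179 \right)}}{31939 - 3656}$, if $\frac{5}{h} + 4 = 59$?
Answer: $- \frac{402588}{311113} \approx -1.294$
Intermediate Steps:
$h = \frac{1}{11}$ ($h = \frac{5}{-4 + 59} = \frac{5}{55} = 5 \cdot \frac{1}{55} = \frac{1}{11} \approx 0.090909$)
$a{\left(C,u \right)} = \frac{1}{11} + C$ ($a{\left(C,u \right)} = C + \frac{1}{11} = \frac{1}{11} + C$)
$\frac{-36753 + a{\left(154,179 \right)}}{31939 - 3656} = \frac{-36753 + \left(\frac{1}{11} + 154\right)}{31939 - 3656} = \frac{-36753 + \frac{1695}{11}}{28283} = \left(- \frac{402588}{11}\right) \frac{1}{28283} = - \frac{402588}{311113}$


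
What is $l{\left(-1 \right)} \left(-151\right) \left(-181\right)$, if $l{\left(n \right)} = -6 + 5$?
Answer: $-27331$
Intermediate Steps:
$l{\left(n \right)} = -1$
$l{\left(-1 \right)} \left(-151\right) \left(-181\right) = \left(-1\right) \left(-151\right) \left(-181\right) = 151 \left(-181\right) = -27331$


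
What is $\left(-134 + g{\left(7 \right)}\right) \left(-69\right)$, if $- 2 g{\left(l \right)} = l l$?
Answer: $\frac{21873}{2} \approx 10937.0$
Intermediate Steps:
$g{\left(l \right)} = - \frac{l^{2}}{2}$ ($g{\left(l \right)} = - \frac{l l}{2} = - \frac{l^{2}}{2}$)
$\left(-134 + g{\left(7 \right)}\right) \left(-69\right) = \left(-134 - \frac{7^{2}}{2}\right) \left(-69\right) = \left(-134 - \frac{49}{2}\right) \left(-69\right) = \left(- \frac{317}{2}\right) \left(-69\right) = \frac{21873}{2}$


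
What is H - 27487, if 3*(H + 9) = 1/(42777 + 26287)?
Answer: -5696951231/207192 ≈ -27496.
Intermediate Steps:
H = -1864727/207192 (H = -9 + 1/(3*(42777 + 26287)) = -9 + (⅓)/69064 = -9 + (⅓)*(1/69064) = -9 + 1/207192 = -1864727/207192 ≈ -9.0000)
H - 27487 = -1864727/207192 - 27487 = -5696951231/207192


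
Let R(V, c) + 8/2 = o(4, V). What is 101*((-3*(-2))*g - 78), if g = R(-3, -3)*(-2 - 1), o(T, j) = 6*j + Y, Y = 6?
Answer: 21210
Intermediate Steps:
o(T, j) = 6 + 6*j (o(T, j) = 6*j + 6 = 6 + 6*j)
R(V, c) = 2 + 6*V (R(V, c) = -4 + (6 + 6*V) = 2 + 6*V)
g = 48 (g = (2 + 6*(-3))*(-2 - 1) = (2 - 18)*(-3) = -16*(-3) = 48)
101*((-3*(-2))*g - 78) = 101*(-3*(-2)*48 - 78) = 101*(6*48 - 78) = 101*(288 - 78) = 101*210 = 21210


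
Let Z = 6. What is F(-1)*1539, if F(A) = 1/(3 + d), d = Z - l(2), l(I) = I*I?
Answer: 1539/5 ≈ 307.80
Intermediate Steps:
l(I) = I**2
d = 2 (d = 6 - 1*2**2 = 6 - 1*4 = 6 - 4 = 2)
F(A) = 1/5 (F(A) = 1/(3 + 2) = 1/5)
F(-1)*1539 = (1/5)*1539 = 1539/5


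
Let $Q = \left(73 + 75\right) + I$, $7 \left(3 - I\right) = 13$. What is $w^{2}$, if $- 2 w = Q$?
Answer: $\frac{272484}{49} \approx 5560.9$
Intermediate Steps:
$I = \frac{8}{7}$ ($I = 3 - \frac{13}{7} = \frac{8}{7} \approx 1.1429$)
$Q = \frac{1044}{7}$ ($Q = \left(73 + 75\right) + \frac{8}{7} = 148 + \frac{8}{7} = \frac{1044}{7} \approx 149.14$)
$w = - \frac{522}{7}$ ($w = \left(- \frac{1}{2}\right) \frac{1044}{7} = - \frac{522}{7} \approx -74.571$)
$w^{2} = \left(- \frac{522}{7}\right)^{2} = \frac{272484}{49}$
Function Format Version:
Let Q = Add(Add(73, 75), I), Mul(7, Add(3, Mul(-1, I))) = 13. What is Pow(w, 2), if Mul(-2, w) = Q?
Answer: Rational(272484, 49) ≈ 5560.9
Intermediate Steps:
I = Rational(8, 7) (I = Add(3, Mul(Rational(-1, 7), 13)) = Add(3, Rational(-13, 7)) = Rational(8, 7) ≈ 1.1429)
Q = Rational(1044, 7) (Q = Add(Add(73, 75), Rational(8, 7)) = Add(148, Rational(8, 7)) = Rational(1044, 7) ≈ 149.14)
w = Rational(-522, 7) (w = Mul(Rational(-1, 2), Rational(1044, 7)) = Rational(-522, 7) ≈ -74.571)
Pow(w, 2) = Pow(Rational(-522, 7), 2) = Rational(272484, 49)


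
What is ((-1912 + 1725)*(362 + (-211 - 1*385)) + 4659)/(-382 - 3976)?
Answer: -48417/4358 ≈ -11.110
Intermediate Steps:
((-1912 + 1725)*(362 + (-211 - 1*385)) + 4659)/(-382 - 3976) = (-187*(362 + (-211 - 385)) + 4659)/(-4358) = (-187*(362 - 596) + 4659)*(-1/4358) = (-187*(-234) + 4659)*(-1/4358) = (43758 + 4659)*(-1/4358) = 48417*(-1/4358) = -48417/4358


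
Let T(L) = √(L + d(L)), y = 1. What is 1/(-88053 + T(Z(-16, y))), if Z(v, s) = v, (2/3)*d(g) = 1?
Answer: -176106/15506661647 - I*√58/15506661647 ≈ -1.1357e-5 - 4.9113e-10*I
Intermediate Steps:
d(g) = 3/2 (d(g) = (3/2)*1 = 3/2)
T(L) = √(3/2 + L) (T(L) = √(L + 3/2) = √(3/2 + L))
1/(-88053 + T(Z(-16, y))) = 1/(-88053 + √(6 + 4*(-16))/2) = 1/(-88053 + √(6 - 64)/2) = 1/(-88053 + √(-58)/2) = 1/(-88053 + (I*√58)/2) = 1/(-88053 + I*√58/2)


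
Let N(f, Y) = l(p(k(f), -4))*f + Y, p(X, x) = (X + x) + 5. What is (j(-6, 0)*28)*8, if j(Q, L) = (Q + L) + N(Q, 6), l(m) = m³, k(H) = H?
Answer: 168000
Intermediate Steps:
p(X, x) = 5 + X + x
N(f, Y) = Y + f*(1 + f)³ (N(f, Y) = (5 + f - 4)³*f + Y = (1 + f)³*f + Y = f*(1 + f)³ + Y = Y + f*(1 + f)³)
j(Q, L) = 6 + L + Q + Q*(1 + Q)³ (j(Q, L) = (Q + L) + (6 + Q*(1 + Q)³) = (L + Q) + (6 + Q*(1 + Q)³) = 6 + L + Q + Q*(1 + Q)³)
(j(-6, 0)*28)*8 = ((6 + 0 - 6 - 6*(1 - 6)³)*28)*8 = ((6 + 0 - 6 - 6*(-5)³)*28)*8 = ((6 + 0 - 6 - 6*(-125))*28)*8 = ((6 + 0 - 6 + 750)*28)*8 = (750*28)*8 = 21000*8 = 168000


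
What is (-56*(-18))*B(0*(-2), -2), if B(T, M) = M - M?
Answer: 0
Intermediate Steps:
B(T, M) = 0
(-56*(-18))*B(0*(-2), -2) = -56*(-18)*0 = 1008*0 = 0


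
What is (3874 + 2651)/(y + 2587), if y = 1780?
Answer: 6525/4367 ≈ 1.4942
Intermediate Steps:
(3874 + 2651)/(y + 2587) = (3874 + 2651)/(1780 + 2587) = 6525/4367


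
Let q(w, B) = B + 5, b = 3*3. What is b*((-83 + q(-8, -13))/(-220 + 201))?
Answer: 819/19 ≈ 43.105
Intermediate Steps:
b = 9
q(w, B) = 5 + B
b*((-83 + q(-8, -13))/(-220 + 201)) = 9*((-83 + (5 - 13))/(-220 + 201)) = 9*((-83 - 8)/(-19)) = 9*(-91*(-1/19)) = 9*(91/19) = 819/19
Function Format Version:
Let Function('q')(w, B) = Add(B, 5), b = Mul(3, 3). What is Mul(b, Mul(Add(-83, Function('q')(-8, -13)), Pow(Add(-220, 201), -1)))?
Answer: Rational(819, 19) ≈ 43.105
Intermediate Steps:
b = 9
Function('q')(w, B) = Add(5, B)
Mul(b, Mul(Add(-83, Function('q')(-8, -13)), Pow(Add(-220, 201), -1))) = Mul(9, Mul(Add(-83, Add(5, -13)), Pow(Add(-220, 201), -1))) = Mul(9, Mul(Add(-83, -8), Pow(-19, -1))) = Mul(9, Mul(-91, Rational(-1, 19))) = Mul(9, Rational(91, 19)) = Rational(819, 19)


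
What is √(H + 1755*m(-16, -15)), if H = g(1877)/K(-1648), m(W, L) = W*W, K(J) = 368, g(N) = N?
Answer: 19*√10533931/92 ≈ 670.29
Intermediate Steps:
m(W, L) = W²
H = 1877/368 ≈ 5.1005
√(H + 1755*m(-16, -15)) = √(1877/368 + 1755*(-16)²) = √(1877/368 + 1755*256) = √(1877/368 + 449280) = √(165336917/368) = 19*√10533931/92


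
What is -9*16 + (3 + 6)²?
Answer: -63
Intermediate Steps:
-9*16 + (3 + 6)² = -144 + 9² = -144 + 81 = -63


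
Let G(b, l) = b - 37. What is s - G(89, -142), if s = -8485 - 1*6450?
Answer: -14987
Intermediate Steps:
s = -14935 (s = -8485 - 6450 = -14935)
G(b, l) = -37 + b
s - G(89, -142) = -14935 - (-37 + 89) = -14935 - 1*52 = -14935 - 52 = -14987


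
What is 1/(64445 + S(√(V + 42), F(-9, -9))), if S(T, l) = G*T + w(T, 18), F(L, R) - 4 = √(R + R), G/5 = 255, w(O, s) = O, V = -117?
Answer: 12889/855054245 - 1276*I*√3/855054245 ≈ 1.5074e-5 - 2.5847e-6*I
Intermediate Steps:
G = 1275 (G = 5*255 = 1275)
F(L, R) = 4 + √2*√R (F(L, R) = 4 + √(R + R) = 4 + √(2*R) = 4 + √2*√R)
S(T, l) = 1276*T (S(T, l) = 1275*T + T = 1276*T)
1/(64445 + S(√(V + 42), F(-9, -9))) = 1/(64445 + 1276*√(-117 + 42)) = 1/(64445 + 1276*√(-75)) = 1/(64445 + 1276*(5*I*√3)) = 1/(64445 + 6380*I*√3)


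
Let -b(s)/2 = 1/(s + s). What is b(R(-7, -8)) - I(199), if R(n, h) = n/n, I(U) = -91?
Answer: 90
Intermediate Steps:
R(n, h) = 1
b(s) = -1/s (b(s) = -2/(s + s) = -2*1/(2*s) = -1/s)
b(R(-7, -8)) - I(199) = -1/1 - 1*(-91) = -1*1 + 91 = -1 + 91 = 90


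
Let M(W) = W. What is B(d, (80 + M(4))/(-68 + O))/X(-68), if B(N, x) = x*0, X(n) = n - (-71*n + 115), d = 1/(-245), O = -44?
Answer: 0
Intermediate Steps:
d = -1/245 ≈ -0.0040816
X(n) = -115 + 72*n (X(n) = n - (115 - 71*n) = n + (-115 + 71*n) = -115 + 72*n)
B(N, x) = 0
B(d, (80 + M(4))/(-68 + O))/X(-68) = 0/(-115 + 72*(-68)) = 0/(-115 - 4896) = 0/(-5011) = 0*(-1/5011) = 0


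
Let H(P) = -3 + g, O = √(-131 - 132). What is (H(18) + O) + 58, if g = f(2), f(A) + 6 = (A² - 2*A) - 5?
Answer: 44 + I*√263 ≈ 44.0 + 16.217*I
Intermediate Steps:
f(A) = -11 + A² - 2*A (f(A) = -6 + ((A² - 2*A) - 5) = -6 + (-5 + A² - 2*A) = -11 + A² - 2*A)
g = -11 (g = -11 + 2² - 2*2 = -11 + 4 - 4 = -11)
O = I*√263 (O = √(-263) = I*√263 ≈ 16.217*I)
H(P) = -14 (H(P) = -3 - 11 = -14)
(H(18) + O) + 58 = (-14 + I*√263) + 58 = 44 + I*√263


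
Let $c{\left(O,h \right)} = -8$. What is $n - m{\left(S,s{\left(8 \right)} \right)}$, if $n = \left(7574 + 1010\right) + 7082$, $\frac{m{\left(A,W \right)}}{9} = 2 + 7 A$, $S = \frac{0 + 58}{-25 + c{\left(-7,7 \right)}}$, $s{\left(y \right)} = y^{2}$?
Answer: $\frac{173346}{11} \approx 15759.0$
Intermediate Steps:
$S = - \frac{58}{33}$ ($S = \frac{0 + 58}{-25 - 8} = \frac{58}{-33} = 58 \left(- \frac{1}{33}\right) = - \frac{58}{33} \approx -1.7576$)
$m{\left(A,W \right)} = 18 + 63 A$ ($m{\left(A,W \right)} = 9 \left(2 + 7 A\right) = 18 + 63 A$)
$n = 15666$ ($n = 8584 + 7082 = 15666$)
$n - m{\left(S,s{\left(8 \right)} \right)} = 15666 - \left(18 + 63 \left(- \frac{58}{33}\right)\right) = 15666 - \left(18 - \frac{1218}{11}\right) = 15666 - - \frac{1020}{11} = 15666 + \frac{1020}{11} = \frac{173346}{11}$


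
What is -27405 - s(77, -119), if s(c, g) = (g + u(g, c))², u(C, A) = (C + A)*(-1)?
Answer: -33334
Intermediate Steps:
u(C, A) = -A - C (u(C, A) = (A + C)*(-1) = -A - C)
s(c, g) = c² (s(c, g) = (g + (-c - g))² = (-c)² = c²)
-27405 - s(77, -119) = -27405 - 1*77² = -27405 - 1*5929 = -27405 - 5929 = -33334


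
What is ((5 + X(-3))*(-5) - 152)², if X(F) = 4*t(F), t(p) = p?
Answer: 13689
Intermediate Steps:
X(F) = 4*F
((5 + X(-3))*(-5) - 152)² = ((5 + 4*(-3))*(-5) - 152)² = ((5 - 12)*(-5) - 152)² = (-7*(-5) - 152)² = (35 - 152)² = (-117)² = 13689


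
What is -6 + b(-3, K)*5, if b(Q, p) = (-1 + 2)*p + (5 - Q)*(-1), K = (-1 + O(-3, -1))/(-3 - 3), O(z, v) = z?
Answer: -128/3 ≈ -42.667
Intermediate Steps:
K = 2/3 (K = (-1 - 3)/(-3 - 3) = -4/(-6) = -4*(-1/6) = 2/3 ≈ 0.66667)
b(Q, p) = -5 + Q + p (b(Q, p) = 1*p + (-5 + Q) = p + (-5 + Q) = -5 + Q + p)
-6 + b(-3, K)*5 = -6 + (-5 - 3 + 2/3)*5 = -6 - 22/3*5 = -6 - 110/3 = -128/3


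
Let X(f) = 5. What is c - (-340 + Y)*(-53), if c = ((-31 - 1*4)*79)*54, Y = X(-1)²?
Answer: -166005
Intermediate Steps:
Y = 25 (Y = 5² = 25)
c = -149310 (c = ((-31 - 4)*79)*54 = -35*79*54 = -2765*54 = -149310)
c - (-340 + Y)*(-53) = -149310 - (-340 + 25)*(-53) = -149310 - (-315)*(-53) = -149310 - 1*16695 = -149310 - 16695 = -166005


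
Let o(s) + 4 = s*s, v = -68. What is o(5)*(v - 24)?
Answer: -1932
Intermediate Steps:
o(s) = -4 + s² (o(s) = -4 + s*s = -4 + s²)
o(5)*(v - 24) = (-4 + 5²)*(-68 - 24) = (-4 + 25)*(-92) = 21*(-92) = -1932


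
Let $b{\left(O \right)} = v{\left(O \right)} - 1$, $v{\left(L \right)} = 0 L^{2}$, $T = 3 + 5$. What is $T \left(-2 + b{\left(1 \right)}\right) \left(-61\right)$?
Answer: $1464$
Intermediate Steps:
$T = 8$
$v{\left(L \right)} = 0$
$b{\left(O \right)} = -1$ ($b{\left(O \right)} = 0 - 1 = -1$)
$T \left(-2 + b{\left(1 \right)}\right) \left(-61\right) = 8 \left(-2 - 1\right) \left(-61\right) = 8 \left(-3\right) \left(-61\right) = \left(-24\right) \left(-61\right) = 1464$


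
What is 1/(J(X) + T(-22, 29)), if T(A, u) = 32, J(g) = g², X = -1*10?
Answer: 1/132 ≈ 0.0075758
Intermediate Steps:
X = -10
1/(J(X) + T(-22, 29)) = 1/((-10)² + 32) = 1/(100 + 32) = 1/132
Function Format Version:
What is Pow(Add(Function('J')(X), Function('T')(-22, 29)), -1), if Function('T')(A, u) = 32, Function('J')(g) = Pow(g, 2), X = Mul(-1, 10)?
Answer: Rational(1, 132) ≈ 0.0075758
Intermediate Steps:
X = -10
Pow(Add(Function('J')(X), Function('T')(-22, 29)), -1) = Pow(Add(Pow(-10, 2), 32), -1) = Pow(Add(100, 32), -1) = Pow(132, -1) = Rational(1, 132)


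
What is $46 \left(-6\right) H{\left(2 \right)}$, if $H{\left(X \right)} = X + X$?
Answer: $-1104$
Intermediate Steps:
$H{\left(X \right)} = 2 X$
$46 \left(-6\right) H{\left(2 \right)} = 46 \left(-6\right) 2 \cdot 2 = \left(-276\right) 4 = -1104$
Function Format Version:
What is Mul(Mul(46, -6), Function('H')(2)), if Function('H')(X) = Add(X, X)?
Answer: -1104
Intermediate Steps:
Function('H')(X) = Mul(2, X)
Mul(Mul(46, -6), Function('H')(2)) = Mul(Mul(46, -6), Mul(2, 2)) = Mul(-276, 4) = -1104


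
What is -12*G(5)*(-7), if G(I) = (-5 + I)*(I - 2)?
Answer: 0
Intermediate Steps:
G(I) = (-5 + I)*(-2 + I)
-12*G(5)*(-7) = -12*(10 + 5² - 7*5)*(-7) = -12*(10 + 25 - 35)*(-7) = -12*0*(-7) = 0*(-7) = 0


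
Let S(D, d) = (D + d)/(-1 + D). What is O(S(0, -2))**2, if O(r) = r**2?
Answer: 16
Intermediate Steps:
S(D, d) = (D + d)/(-1 + D)
O(S(0, -2))**2 = (((0 - 2)/(-1 + 0))**2)**2 = ((-2/(-1))**2)**2 = ((-1*(-2))**2)**2 = (2**2)**2 = 4**2 = 16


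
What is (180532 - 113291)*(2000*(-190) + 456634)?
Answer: 5152946794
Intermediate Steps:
(180532 - 113291)*(2000*(-190) + 456634) = 67241*(-380000 + 456634) = 67241*76634 = 5152946794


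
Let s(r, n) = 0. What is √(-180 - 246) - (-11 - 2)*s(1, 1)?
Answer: I*√426 ≈ 20.64*I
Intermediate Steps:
√(-180 - 246) - (-11 - 2)*s(1, 1) = √(-180 - 246) - (-11 - 2)*0 = √(-426) - (-13)*0 = I*√426 - 1*0 = I*√426 + 0 = I*√426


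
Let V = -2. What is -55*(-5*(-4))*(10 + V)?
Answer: -8800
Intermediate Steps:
-55*(-5*(-4))*(10 + V) = -55*(-5*(-4))*(10 - 2) = -1100*8 = -55*160 = -8800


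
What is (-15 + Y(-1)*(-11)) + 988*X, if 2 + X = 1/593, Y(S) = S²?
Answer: -1186198/593 ≈ -2000.3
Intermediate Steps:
X = -1185/593 (X = -2 + 1/593 = -1185/593 ≈ -1.9983)
(-15 + Y(-1)*(-11)) + 988*X = (-15 + (-1)²*(-11)) + 988*(-1185/593) = (-15 + 1*(-11)) - 1170780/593 = (-15 - 11) - 1170780/593 = -26 - 1170780/593 = -1186198/593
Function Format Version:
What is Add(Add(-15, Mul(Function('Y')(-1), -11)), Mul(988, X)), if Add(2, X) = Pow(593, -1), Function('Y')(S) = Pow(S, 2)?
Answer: Rational(-1186198, 593) ≈ -2000.3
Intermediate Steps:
X = Rational(-1185, 593) (X = Add(-2, Pow(593, -1)) = Add(-2, Rational(1, 593)) = Rational(-1185, 593) ≈ -1.9983)
Add(Add(-15, Mul(Function('Y')(-1), -11)), Mul(988, X)) = Add(Add(-15, Mul(Pow(-1, 2), -11)), Mul(988, Rational(-1185, 593))) = Add(Add(-15, Mul(1, -11)), Rational(-1170780, 593)) = Add(Add(-15, -11), Rational(-1170780, 593)) = Add(-26, Rational(-1170780, 593)) = Rational(-1186198, 593)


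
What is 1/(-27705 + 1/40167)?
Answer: -40167/1112826734 ≈ -3.6095e-5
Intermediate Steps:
1/(-27705 + 1/40167) = 1/(-1112826734/40167) = -40167/1112826734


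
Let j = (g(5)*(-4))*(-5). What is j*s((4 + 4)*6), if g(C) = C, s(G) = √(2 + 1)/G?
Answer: 25*√3/12 ≈ 3.6084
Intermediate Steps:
s(G) = √3/G
j = 100 (j = (5*(-4))*(-5) = -20*(-5) = 100)
j*s((4 + 4)*6) = 100*(√3/(((4 + 4)*6))) = 100*(√3/((8*6))) = 100*(√3/48) = 25*√3/12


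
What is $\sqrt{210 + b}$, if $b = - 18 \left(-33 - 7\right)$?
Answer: $\sqrt{930} \approx 30.496$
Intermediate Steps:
$b = 720$ ($b = \left(-18\right) \left(-40\right) = 720$)
$\sqrt{210 + b} = \sqrt{210 + 720} = \sqrt{930}$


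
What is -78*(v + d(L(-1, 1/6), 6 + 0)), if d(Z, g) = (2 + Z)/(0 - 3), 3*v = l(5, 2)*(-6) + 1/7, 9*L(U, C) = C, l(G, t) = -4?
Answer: -108719/189 ≈ -575.23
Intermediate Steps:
L(U, C) = C/9
v = 169/21 (v = (-4*(-6) + 1/7)/3 = (24 + ⅐)/3 = (⅓)*(169/7) = 169/21 ≈ 8.0476)
d(Z, g) = -⅔ - Z/3 (d(Z, g) = (2 + Z)/(-3) = (2 + Z)*(-⅓) = -⅔ - Z/3)
-78*(v + d(L(-1, 1/6), 6 + 0)) = -78*(169/21 + (-⅔ - 1/(27*6))) = -78*(169/21 + (-⅔ - ⅓*1/54)) = -78*(169/21 + (-⅔ - 1/162)) = -78*(169/21 - 109/162) = -78*8363/1134 = -108719/189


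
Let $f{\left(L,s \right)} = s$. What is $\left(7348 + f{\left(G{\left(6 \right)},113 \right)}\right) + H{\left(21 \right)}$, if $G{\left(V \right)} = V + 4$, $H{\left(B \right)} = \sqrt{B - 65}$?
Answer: $7461 + 2 i \sqrt{11} \approx 7461.0 + 6.6332 i$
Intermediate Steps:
$H{\left(B \right)} = \sqrt{-65 + B}$
$G{\left(V \right)} = 4 + V$
$\left(7348 + f{\left(G{\left(6 \right)},113 \right)}\right) + H{\left(21 \right)} = \left(7348 + 113\right) + \sqrt{-65 + 21} = 7461 + \sqrt{-44} = 7461 + 2 i \sqrt{11}$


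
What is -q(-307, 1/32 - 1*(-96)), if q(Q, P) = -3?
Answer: 3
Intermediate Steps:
-q(-307, 1/32 - 1*(-96)) = -1*(-3) = 3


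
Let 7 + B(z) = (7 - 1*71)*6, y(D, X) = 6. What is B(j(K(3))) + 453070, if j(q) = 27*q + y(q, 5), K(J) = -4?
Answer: 452679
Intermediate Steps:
j(q) = 6 + 27*q (j(q) = 27*q + 6 = 6 + 27*q)
B(z) = -391 (B(z) = -7 + (7 - 1*71)*6 = -7 + (7 - 71)*6 = -7 - 64*6 = -7 - 384 = -391)
B(j(K(3))) + 453070 = -391 + 453070 = 452679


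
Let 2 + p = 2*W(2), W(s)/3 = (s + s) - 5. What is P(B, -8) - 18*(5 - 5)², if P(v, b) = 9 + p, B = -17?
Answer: 1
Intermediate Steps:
W(s) = -15 + 6*s (W(s) = 3*((s + s) - 5) = 3*(2*s - 5) = 3*(-5 + 2*s) = -15 + 6*s)
p = -8 (p = -2 + 2*(-15 + 6*2) = -2 + 2*(-15 + 12) = -2 + 2*(-3) = -2 - 6 = -8)
P(v, b) = 1 (P(v, b) = 9 - 8 = 1)
P(B, -8) - 18*(5 - 5)² = 1 - 18*(5 - 5)² = 1 - 18*0² = 1 - 18*0 = 1 - 1*0 = 1 + 0 = 1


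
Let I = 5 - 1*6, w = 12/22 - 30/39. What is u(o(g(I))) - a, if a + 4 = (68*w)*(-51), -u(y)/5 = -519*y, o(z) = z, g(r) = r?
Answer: -481489/143 ≈ -3367.1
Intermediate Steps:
w = -32/143 (w = 12*(1/22) - 30*1/39 = 6/11 - 10/13 = -32/143 ≈ -0.22378)
I = -1 (I = 5 - 6 = -1)
u(y) = 2595*y (u(y) = -(-2595)*y = 2595*y)
a = 110404/143 (a = -4 + (68*(-32/143))*(-51) = -4 - 2176/143*(-51) = -4 + 110976/143 = 110404/143 ≈ 772.06)
u(o(g(I))) - a = 2595*(-1) - 1*110404/143 = -2595 - 110404/143 = -481489/143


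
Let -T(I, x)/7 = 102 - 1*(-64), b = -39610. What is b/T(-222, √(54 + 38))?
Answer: 19805/581 ≈ 34.088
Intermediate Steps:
T(I, x) = -1162 (T(I, x) = -7*(102 - 1*(-64)) = -7*(102 + 64) = -7*166 = -1162)
b/T(-222, √(54 + 38)) = -39610/(-1162) = -39610*(-1/1162) = 19805/581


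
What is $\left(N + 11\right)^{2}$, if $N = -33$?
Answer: $484$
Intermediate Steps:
$\left(N + 11\right)^{2} = \left(-33 + 11\right)^{2} = \left(-22\right)^{2} = 484$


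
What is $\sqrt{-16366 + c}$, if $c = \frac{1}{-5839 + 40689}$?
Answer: $\frac{i \sqrt{795075008006}}{6970} \approx 127.93 i$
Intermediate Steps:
$c = \frac{1}{34850} \approx 2.8694 \cdot 10^{-5}$
$\sqrt{-16366 + c} = \sqrt{-16366 + \frac{1}{34850}} = \sqrt{- \frac{570355099}{34850}} = \frac{i \sqrt{795075008006}}{6970}$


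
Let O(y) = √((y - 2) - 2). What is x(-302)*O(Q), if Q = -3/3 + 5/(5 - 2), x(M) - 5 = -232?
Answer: -227*I*√30/3 ≈ -414.44*I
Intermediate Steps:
x(M) = -227 (x(M) = 5 - 232 = -227)
Q = ⅔ (Q = -3*⅓ + 5/3 = -1 + 5*(⅓) = -1 + 5/3 = ⅔ ≈ 0.66667)
O(y) = √(-4 + y) (O(y) = √((-2 + y) - 2) = √(-4 + y))
x(-302)*O(Q) = -227*√(-4 + ⅔) = -227*I*√30/3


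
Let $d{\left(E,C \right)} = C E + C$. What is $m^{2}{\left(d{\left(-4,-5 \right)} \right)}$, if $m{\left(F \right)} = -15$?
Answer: $225$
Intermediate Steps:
$d{\left(E,C \right)} = C + C E$
$m^{2}{\left(d{\left(-4,-5 \right)} \right)} = \left(-15\right)^{2} = 225$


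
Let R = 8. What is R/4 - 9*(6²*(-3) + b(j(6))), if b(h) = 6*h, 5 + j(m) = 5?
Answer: 974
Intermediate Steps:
j(m) = 0 (j(m) = -5 + 5 = 0)
R/4 - 9*(6²*(-3) + b(j(6))) = 8/4 - 9*(6²*(-3) + 6*0) = 8*(¼) - 9*(36*(-3) + 0) = 2 - 9*(-108 + 0) = 2 - 9*(-108) = 2 + 972 = 974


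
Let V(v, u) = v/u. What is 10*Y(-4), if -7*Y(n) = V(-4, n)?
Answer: -10/7 ≈ -1.4286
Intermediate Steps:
Y(n) = 4/(7*n) (Y(n) = -(-4)/(7*n) = 4/(7*n))
10*Y(-4) = 10*((4/7)/(-4)) = 10*((4/7)*(-¼)) = 10*(-⅐) = -10/7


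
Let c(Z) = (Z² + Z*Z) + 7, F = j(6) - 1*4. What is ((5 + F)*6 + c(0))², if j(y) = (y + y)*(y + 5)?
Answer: 648025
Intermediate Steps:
j(y) = 2*y*(5 + y) (j(y) = (2*y)*(5 + y) = 2*y*(5 + y))
F = 128 (F = 2*6*(5 + 6) - 1*4 = 2*6*11 - 4 = 132 - 4 = 128)
c(Z) = 7 + 2*Z² (c(Z) = (Z² + Z²) + 7 = 2*Z² + 7 = 7 + 2*Z²)
((5 + F)*6 + c(0))² = ((5 + 128)*6 + (7 + 2*0²))² = (133*6 + (7 + 2*0))² = (798 + (7 + 0))² = (798 + 7)² = 805² = 648025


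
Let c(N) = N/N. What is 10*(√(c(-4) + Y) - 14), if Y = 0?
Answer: -130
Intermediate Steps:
c(N) = 1
10*(√(c(-4) + Y) - 14) = 10*(√(1 + 0) - 14) = 10*(√1 - 14) = 10*(1 - 14) = 10*(-13) = -130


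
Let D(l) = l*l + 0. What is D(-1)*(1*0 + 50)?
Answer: 50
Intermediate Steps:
D(l) = l² (D(l) = l² + 0 = l²)
D(-1)*(1*0 + 50) = (-1)²*(1*0 + 50) = 1*(0 + 50) = 1*50 = 50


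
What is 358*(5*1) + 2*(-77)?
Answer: 1636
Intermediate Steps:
358*(5*1) + 2*(-77) = 358*5 - 154 = 1790 - 154 = 1636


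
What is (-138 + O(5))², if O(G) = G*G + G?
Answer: 11664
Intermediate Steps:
O(G) = G + G² (O(G) = G² + G = G + G²)
(-138 + O(5))² = (-138 + 5*(1 + 5))² = (-138 + 5*6)² = (-138 + 30)² = (-108)² = 11664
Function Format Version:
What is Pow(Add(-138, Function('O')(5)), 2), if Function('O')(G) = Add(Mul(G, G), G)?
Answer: 11664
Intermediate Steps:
Function('O')(G) = Add(G, Pow(G, 2)) (Function('O')(G) = Add(Pow(G, 2), G) = Add(G, Pow(G, 2)))
Pow(Add(-138, Function('O')(5)), 2) = Pow(Add(-138, Mul(5, Add(1, 5))), 2) = Pow(Add(-138, Mul(5, 6)), 2) = Pow(Add(-138, 30), 2) = Pow(-108, 2) = 11664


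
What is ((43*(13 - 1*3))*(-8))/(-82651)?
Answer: 3440/82651 ≈ 0.041621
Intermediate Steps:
((43*(13 - 1*3))*(-8))/(-82651) = ((43*(13 - 3))*(-8))*(-1/82651) = ((43*10)*(-8))*(-1/82651) = (430*(-8))*(-1/82651) = -3440*(-1/82651) = 3440/82651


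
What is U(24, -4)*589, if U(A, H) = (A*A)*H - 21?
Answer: -1369425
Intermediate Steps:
U(A, H) = -21 + H*A² (U(A, H) = A²*H - 21 = H*A² - 21 = -21 + H*A²)
U(24, -4)*589 = (-21 - 4*24²)*589 = (-21 - 4*576)*589 = (-21 - 2304)*589 = -2325*589 = -1369425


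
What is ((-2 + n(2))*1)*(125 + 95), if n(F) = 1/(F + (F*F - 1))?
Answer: -396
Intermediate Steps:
n(F) = 1/(-1 + F + F²) (n(F) = 1/(F + (F² - 1)) = 1/(F + (-1 + F²)) = 1/(-1 + F + F²))
((-2 + n(2))*1)*(125 + 95) = ((-2 + 1/(-1 + 2 + 2²))*1)*(125 + 95) = ((-2 + 1/(-1 + 2 + 4))*1)*220 = ((-2 + 1/5)*1)*220 = ((-2 + ⅕)*1)*220 = -9/5*1*220 = -9/5*220 = -396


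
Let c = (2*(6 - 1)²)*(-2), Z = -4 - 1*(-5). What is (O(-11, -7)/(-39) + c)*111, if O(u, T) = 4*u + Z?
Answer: -142709/13 ≈ -10978.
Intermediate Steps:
Z = 1 (Z = -4 + 5 = 1)
O(u, T) = 1 + 4*u (O(u, T) = 4*u + 1 = 1 + 4*u)
c = -100 (c = (2*5²)*(-2) = (2*25)*(-2) = 50*(-2) = -100)
(O(-11, -7)/(-39) + c)*111 = ((1 + 4*(-11))/(-39) - 100)*111 = ((1 - 44)*(-1/39) - 100)*111 = (-43*(-1/39) - 100)*111 = (43/39 - 100)*111 = -3857/39*111 = -142709/13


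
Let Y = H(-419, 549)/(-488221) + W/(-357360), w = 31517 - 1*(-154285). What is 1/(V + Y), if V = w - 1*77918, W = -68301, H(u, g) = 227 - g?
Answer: 2528560240/272791677874949 ≈ 9.2692e-6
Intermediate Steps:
w = 185802 (w = 31517 + 154285 = 185802)
Y = 484942789/2528560240 (Y = (227 - 1*549)/(-488221) - 68301/(-357360) = (227 - 549)*(-1/488221) - 68301*(-1/357360) = -322*(-1/488221) + 22767/119120 = 14/21227 + 22767/119120 = 484942789/2528560240 ≈ 0.19179)
V = 107884 (V = 185802 - 1*77918 = 185802 - 77918 = 107884)
1/(V + Y) = 1/(107884 + 484942789/2528560240) = 1/(272791677874949/2528560240) = 2528560240/272791677874949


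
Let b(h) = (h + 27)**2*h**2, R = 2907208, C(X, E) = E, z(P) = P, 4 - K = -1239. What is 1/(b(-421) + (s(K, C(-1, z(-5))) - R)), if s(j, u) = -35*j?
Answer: 1/27511233163 ≈ 3.6349e-11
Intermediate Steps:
K = 1243 (K = 4 - 1*(-1239) = 4 + 1239 = 1243)
b(h) = h**2*(27 + h)**2 (b(h) = (27 + h)**2*h**2 = h**2*(27 + h)**2)
1/(b(-421) + (s(K, C(-1, z(-5))) - R)) = 1/((-421)**2*(27 - 421)**2 + (-35*1243 - 1*2907208)) = 1/(177241*(-394)**2 + (-43505 - 2907208)) = 1/(177241*155236 - 2950713) = 1/(27514183876 - 2950713) = 1/27511233163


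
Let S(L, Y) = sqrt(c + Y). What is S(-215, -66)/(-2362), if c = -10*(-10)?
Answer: -sqrt(34)/2362 ≈ -0.0024686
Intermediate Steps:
c = 100
S(L, Y) = sqrt(100 + Y)
S(-215, -66)/(-2362) = sqrt(100 - 66)/(-2362) = sqrt(34)*(-1/2362) = -sqrt(34)/2362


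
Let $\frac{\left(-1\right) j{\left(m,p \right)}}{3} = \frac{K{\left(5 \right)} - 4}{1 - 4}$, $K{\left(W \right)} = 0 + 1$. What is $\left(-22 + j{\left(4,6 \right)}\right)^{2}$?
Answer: $625$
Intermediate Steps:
$K{\left(W \right)} = 1$
$j{\left(m,p \right)} = -3$ ($j{\left(m,p \right)} = - 3 \frac{1 - 4}{1 - 4} = - 3 \left(- \frac{3}{-3}\right) = - 3 \left(\left(-3\right) \left(- \frac{1}{3}\right)\right) = \left(-3\right) 1 = -3$)
$\left(-22 + j{\left(4,6 \right)}\right)^{2} = \left(-22 - 3\right)^{2} = \left(-25\right)^{2} = 625$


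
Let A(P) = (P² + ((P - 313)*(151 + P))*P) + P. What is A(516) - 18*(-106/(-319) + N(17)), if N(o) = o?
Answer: 22372546950/319 ≈ 7.0133e+7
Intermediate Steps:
A(P) = P + P² + P*(-313 + P)*(151 + P) (A(P) = (P² + ((-313 + P)*(151 + P))*P) + P = (P² + P*(-313 + P)*(151 + P)) + P = P + P² + P*(-313 + P)*(151 + P))
A(516) - 18*(-106/(-319) + N(17)) = 516*(-47262 + 516² - 161*516) - 18*(-106/(-319) + 17) = 516*(-47262 + 266256 - 83076) - 18*(-106*(-1/319) + 17) = 516*135918 - 18*(106/319 + 17) = 70133688 - 18*5529/319 = 70133688 - 99522/319 = 22372546950/319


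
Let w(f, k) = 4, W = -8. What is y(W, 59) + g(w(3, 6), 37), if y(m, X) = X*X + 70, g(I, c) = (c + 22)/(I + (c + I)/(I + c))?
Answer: 17814/5 ≈ 3562.8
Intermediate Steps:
g(I, c) = (22 + c)/(1 + I) (g(I, c) = (22 + c)/(I + (I + c)/(I + c)) = (22 + c)/(I + 1) = (22 + c)/(1 + I))
y(m, X) = 70 + X² (y(m, X) = X² + 70 = 70 + X²)
y(W, 59) + g(w(3, 6), 37) = (70 + 59²) + (22 + 37)/(1 + 4) = (70 + 3481) + 59/5 = 3551 + (⅕)*59 = 3551 + 59/5 = 17814/5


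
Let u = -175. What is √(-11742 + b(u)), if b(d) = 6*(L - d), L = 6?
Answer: 12*I*√74 ≈ 103.23*I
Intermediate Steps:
b(d) = 36 - 6*d (b(d) = 6*(6 - d) = 36 - 6*d)
√(-11742 + b(u)) = √(-11742 + (36 - 6*(-175))) = √(-11742 + (36 + 1050)) = √(-11742 + 1086) = √(-10656) = 12*I*√74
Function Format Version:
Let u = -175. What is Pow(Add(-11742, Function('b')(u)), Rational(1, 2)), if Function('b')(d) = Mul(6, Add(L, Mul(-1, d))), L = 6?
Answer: Mul(12, I, Pow(74, Rational(1, 2))) ≈ Mul(103.23, I)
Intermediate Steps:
Function('b')(d) = Add(36, Mul(-6, d)) (Function('b')(d) = Mul(6, Add(6, Mul(-1, d))) = Add(36, Mul(-6, d)))
Pow(Add(-11742, Function('b')(u)), Rational(1, 2)) = Pow(Add(-11742, Add(36, Mul(-6, -175))), Rational(1, 2)) = Pow(Add(-11742, Add(36, 1050)), Rational(1, 2)) = Pow(Add(-11742, 1086), Rational(1, 2)) = Pow(-10656, Rational(1, 2)) = Mul(12, I, Pow(74, Rational(1, 2)))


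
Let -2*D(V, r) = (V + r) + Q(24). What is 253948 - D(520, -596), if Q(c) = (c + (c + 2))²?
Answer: 255160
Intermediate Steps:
Q(c) = (2 + 2*c)² (Q(c) = (c + (2 + c))² = (2 + 2*c)²)
D(V, r) = -1250 - V/2 - r/2 (D(V, r) = -((V + r) + 4*(1 + 24)²)/2 = -((V + r) + 4*25²)/2 = -((V + r) + 4*625)/2 = -((V + r) + 2500)/2 = -(2500 + V + r)/2 = -1250 - V/2 - r/2)
253948 - D(520, -596) = 253948 - (-1250 - ½*520 - ½*(-596)) = 253948 - (-1250 - 260 + 298) = 253948 - 1*(-1212) = 253948 + 1212 = 255160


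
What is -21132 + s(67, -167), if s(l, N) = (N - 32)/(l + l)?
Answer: -2831887/134 ≈ -21134.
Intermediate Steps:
s(l, N) = (-32 + N)/(2*l) (s(l, N) = (-32 + N)/((2*l)) = (-32 + N)*(1/(2*l)) = (-32 + N)/(2*l))
-21132 + s(67, -167) = -21132 + (½)*(-32 - 167)/67 = -21132 + (½)*(1/67)*(-199) = -21132 - 199/134 = -2831887/134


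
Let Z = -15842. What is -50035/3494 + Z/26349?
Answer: -1373724163/92063406 ≈ -14.921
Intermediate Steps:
-50035/3494 + Z/26349 = -50035/3494 - 15842/26349 = -1373724163/92063406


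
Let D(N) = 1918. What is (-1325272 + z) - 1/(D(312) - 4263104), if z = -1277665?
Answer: -11091598703281/4261186 ≈ -2.6029e+6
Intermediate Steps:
(-1325272 + z) - 1/(D(312) - 4263104) = (-1325272 - 1277665) - 1/(1918 - 4263104) = -2602937 - 1/(-4261186) = -2602937 - 1*(-1/4261186) = -2602937 + 1/4261186 = -11091598703281/4261186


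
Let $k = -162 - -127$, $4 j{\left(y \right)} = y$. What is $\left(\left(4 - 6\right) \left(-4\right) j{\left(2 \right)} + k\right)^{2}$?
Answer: $961$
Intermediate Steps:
$j{\left(y \right)} = \frac{y}{4}$
$k = -35$ ($k = -162 + 127 = -35$)
$\left(\left(4 - 6\right) \left(-4\right) j{\left(2 \right)} + k\right)^{2} = \left(\left(4 - 6\right) \left(-4\right) \frac{1}{4} \cdot 2 - 35\right)^{2} = \left(\left(4 - 6\right) \left(-4\right) \frac{1}{2} - 35\right)^{2} = \left(\left(-2\right) \left(-4\right) \frac{1}{2} - 35\right)^{2} = \left(8 \cdot \frac{1}{2} - 35\right)^{2} = \left(4 - 35\right)^{2} = \left(-31\right)^{2} = 961$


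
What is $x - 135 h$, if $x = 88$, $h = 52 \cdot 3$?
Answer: $-20972$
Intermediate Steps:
$h = 156$
$x - 135 h = 88 - 21060 = -20972$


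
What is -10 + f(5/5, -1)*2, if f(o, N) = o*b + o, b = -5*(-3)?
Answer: 22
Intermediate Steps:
b = 15
f(o, N) = 16*o (f(o, N) = o*15 + o = 15*o + o = 16*o)
-10 + f(5/5, -1)*2 = -10 + (16*(5/5))*2 = -10 + (16*(5*(⅕)))*2 = -10 + (16*1)*2 = -10 + 16*2 = -10 + 32 = 22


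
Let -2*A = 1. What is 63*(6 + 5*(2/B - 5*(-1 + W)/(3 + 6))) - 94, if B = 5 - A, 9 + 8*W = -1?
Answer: 34861/44 ≈ 792.29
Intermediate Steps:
A = -1/2 (A = -1/2*1 = -1/2 ≈ -0.50000)
W = -5/4 (W = -9/8 + (1/8)*(-1) = -9/8 - 1/8 = -5/4 ≈ -1.2500)
B = 11/2 (B = 5 - 1*(-1/2) = 5 + 1/2 = 11/2 ≈ 5.5000)
63*(6 + 5*(2/B - 5*(-1 + W)/(3 + 6))) - 94 = 63*(6 + 5*(2/(11/2) - 5*(-1 - 5/4)/(3 + 6))) - 94 = 63*(6 + 5*(2*(2/11) - 5/(9/(-9/4)))) - 94 = 63*(6 + 5*(4/11 - 5/(9*(-4/9)))) - 94 = 63*(6 + 5*(4/11 - 5/(-4))) - 94 = 63*(6 + 5*(4/11 - 5*(-1/4))) - 94 = 63*(6 + 5*(4/11 + 5/4)) - 94 = 63*(6 + 5*(71/44)) - 94 = 63*(6 + 355/44) - 94 = 63*(619/44) - 94 = 38997/44 - 94 = 34861/44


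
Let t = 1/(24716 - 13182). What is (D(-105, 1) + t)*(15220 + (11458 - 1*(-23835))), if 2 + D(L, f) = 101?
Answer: 57679127771/11534 ≈ 5.0008e+6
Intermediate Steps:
D(L, f) = 99 (D(L, f) = -2 + 101 = 99)
t = 1/11534 ≈ 8.6700e-5
(D(-105, 1) + t)*(15220 + (11458 - 1*(-23835))) = (99 + 1/11534)*(15220 + (11458 - 1*(-23835))) = 1141867*(15220 + (11458 + 23835))/11534 = 1141867*(15220 + 35293)/11534 = (1141867/11534)*50513 = 57679127771/11534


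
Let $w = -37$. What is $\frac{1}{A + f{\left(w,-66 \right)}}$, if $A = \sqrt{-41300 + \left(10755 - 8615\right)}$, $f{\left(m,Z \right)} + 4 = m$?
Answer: $- \frac{41}{40841} - \frac{2 i \sqrt{9790}}{40841} \approx -0.0010039 - 0.0048454 i$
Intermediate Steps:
$f{\left(m,Z \right)} = -4 + m$
$A = 2 i \sqrt{9790}$ ($A = \sqrt{-41300 + \left(10755 - 8615\right)} = \sqrt{-41300 + 2140} = \sqrt{-39160} = 2 i \sqrt{9790} \approx 197.89 i$)
$\frac{1}{A + f{\left(w,-66 \right)}} = \frac{1}{2 i \sqrt{9790} - 41} = \frac{1}{-41 + 2 i \sqrt{9790}}$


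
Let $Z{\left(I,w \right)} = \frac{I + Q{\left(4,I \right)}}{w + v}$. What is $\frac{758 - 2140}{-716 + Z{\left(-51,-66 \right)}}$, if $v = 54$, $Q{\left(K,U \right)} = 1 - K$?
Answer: $\frac{2764}{1423} \approx 1.9424$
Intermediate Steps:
$Z{\left(I,w \right)} = \frac{-3 + I}{54 + w}$ ($Z{\left(I,w \right)} = \frac{I + \left(1 - 4\right)}{w + 54} = \frac{I + \left(1 - 4\right)}{54 + w} = \frac{I - 3}{54 + w} = \frac{-3 + I}{54 + w}$)
$\frac{758 - 2140}{-716 + Z{\left(-51,-66 \right)}} = \frac{758 - 2140}{-716 + \frac{-3 - 51}{54 - 66}} = - \frac{1382}{-716 + \frac{1}{-12} \left(-54\right)} = - \frac{1382}{-716 - - \frac{9}{2}} = - \frac{1382}{-716 + \frac{9}{2}} = - \frac{1382}{- \frac{1423}{2}} = \left(-1382\right) \left(- \frac{2}{1423}\right) = \frac{2764}{1423}$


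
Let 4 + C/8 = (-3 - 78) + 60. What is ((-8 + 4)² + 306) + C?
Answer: 122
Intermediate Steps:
C = -200 (C = -32 + 8*((-3 - 78) + 60) = -32 + 8*(-81 + 60) = -32 + 8*(-21) = -32 - 168 = -200)
((-8 + 4)² + 306) + C = ((-8 + 4)² + 306) - 200 = ((-4)² + 306) - 200 = (16 + 306) - 200 = 322 - 200 = 122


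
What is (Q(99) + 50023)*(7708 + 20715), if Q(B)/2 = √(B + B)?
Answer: 1421803729 + 170538*√22 ≈ 1.4226e+9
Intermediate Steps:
Q(B) = 2*√2*√B (Q(B) = 2*√(B + B) = 2*√(2*B) = 2*(√2*√B) = 2*√2*√B)
(Q(99) + 50023)*(7708 + 20715) = (2*√2*√99 + 50023)*(7708 + 20715) = (2*√2*(3*√11) + 50023)*28423 = (6*√22 + 50023)*28423 = (50023 + 6*√22)*28423 = 1421803729 + 170538*√22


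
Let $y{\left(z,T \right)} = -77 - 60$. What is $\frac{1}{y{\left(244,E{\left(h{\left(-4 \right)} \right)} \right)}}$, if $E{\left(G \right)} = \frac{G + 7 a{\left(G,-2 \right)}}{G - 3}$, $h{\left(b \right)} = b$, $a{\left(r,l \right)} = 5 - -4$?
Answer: $- \frac{1}{137} \approx -0.0072993$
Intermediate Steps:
$a{\left(r,l \right)} = 9$ ($a{\left(r,l \right)} = 5 + 4 = 9$)
$E{\left(G \right)} = \frac{63 + G}{-3 + G}$ ($E{\left(G \right)} = \frac{G + 7 \cdot 9}{G - 3} = \frac{G + 63}{-3 + G} = \frac{63 + G}{-3 + G}$)
$y{\left(z,T \right)} = -137$ ($y{\left(z,T \right)} = -77 - 60 = -137$)
$\frac{1}{y{\left(244,E{\left(h{\left(-4 \right)} \right)} \right)}} = \frac{1}{-137} = - \frac{1}{137}$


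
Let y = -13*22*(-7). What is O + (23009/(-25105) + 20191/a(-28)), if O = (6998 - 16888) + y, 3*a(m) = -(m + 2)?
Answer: -3628647309/652730 ≈ -5559.2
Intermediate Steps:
a(m) = -⅔ - m/3 (a(m) = (-(m + 2))/3 = (-(2 + m))/3 = (-2 - m)/3 = -⅔ - m/3)
y = 2002 (y = -286*(-7) = 2002)
O = -7888 (O = (6998 - 16888) + 2002 = -9890 + 2002 = -7888)
O + (23009/(-25105) + 20191/a(-28)) = -7888 + (23009/(-25105) + 20191/(-⅔ - ⅓*(-28))) = -7888 + (23009*(-1/25105) + 20191/(-⅔ + 28/3)) = -7888 + (-23009/25105 + 20191/(26/3)) = -7888 + (-23009/25105 + 20191*(3/26)) = -7888 + (-23009/25105 + 60573/26) = -7888 + 1520086931/652730 = -3628647309/652730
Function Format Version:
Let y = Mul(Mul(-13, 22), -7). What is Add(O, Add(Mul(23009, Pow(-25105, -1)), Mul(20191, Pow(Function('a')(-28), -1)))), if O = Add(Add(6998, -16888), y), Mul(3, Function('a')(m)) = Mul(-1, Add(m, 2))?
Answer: Rational(-3628647309, 652730) ≈ -5559.2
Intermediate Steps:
Function('a')(m) = Add(Rational(-2, 3), Mul(Rational(-1, 3), m)) (Function('a')(m) = Mul(Rational(1, 3), Mul(-1, Add(m, 2))) = Mul(Rational(1, 3), Mul(-1, Add(2, m))) = Mul(Rational(1, 3), Add(-2, Mul(-1, m))) = Add(Rational(-2, 3), Mul(Rational(-1, 3), m)))
y = 2002 (y = Mul(-286, -7) = 2002)
O = -7888 (O = Add(Add(6998, -16888), 2002) = Add(-9890, 2002) = -7888)
Add(O, Add(Mul(23009, Pow(-25105, -1)), Mul(20191, Pow(Function('a')(-28), -1)))) = Add(-7888, Add(Mul(23009, Pow(-25105, -1)), Mul(20191, Pow(Add(Rational(-2, 3), Mul(Rational(-1, 3), -28)), -1)))) = Add(-7888, Add(Mul(23009, Rational(-1, 25105)), Mul(20191, Pow(Add(Rational(-2, 3), Rational(28, 3)), -1)))) = Add(-7888, Add(Rational(-23009, 25105), Mul(20191, Pow(Rational(26, 3), -1)))) = Add(-7888, Add(Rational(-23009, 25105), Mul(20191, Rational(3, 26)))) = Add(-7888, Add(Rational(-23009, 25105), Rational(60573, 26))) = Add(-7888, Rational(1520086931, 652730)) = Rational(-3628647309, 652730)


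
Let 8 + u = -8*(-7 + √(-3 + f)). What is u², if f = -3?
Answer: 1920 - 768*I*√6 ≈ 1920.0 - 1881.2*I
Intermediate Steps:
u = 48 - 8*I*√6 (u = -8 - 8*(-7 + √(-3 - 3)) = -8 - 8*(-7 + √(-6)) = -8 - 8*(-7 + I*√6) = -8 + (56 - 8*I*√6) = 48 - 8*I*√6 ≈ 48.0 - 19.596*I)
u² = (48 - 8*I*√6)²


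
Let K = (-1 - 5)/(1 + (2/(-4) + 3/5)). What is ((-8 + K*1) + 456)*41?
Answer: 199588/11 ≈ 18144.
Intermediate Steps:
K = -60/11 (K = -6/(1 + (2*(-¼) + 3*(⅕))) = -6/(1 + (-½ + ⅗)) = -6/(1 + ⅒) = -6/11/10 = -6*10/11 = -60/11 ≈ -5.4545)
((-8 + K*1) + 456)*41 = ((-8 - 60/11*1) + 456)*41 = ((-8 - 60/11) + 456)*41 = (-148/11 + 456)*41 = (4868/11)*41 = 199588/11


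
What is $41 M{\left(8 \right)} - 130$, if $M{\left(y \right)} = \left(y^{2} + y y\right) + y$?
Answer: $5446$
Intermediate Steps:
$M{\left(y \right)} = y + 2 y^{2}$ ($M{\left(y \right)} = \left(y^{2} + y^{2}\right) + y = 2 y^{2} + y = y + 2 y^{2}$)
$41 M{\left(8 \right)} - 130 = 41 \cdot 8 \left(1 + 2 \cdot 8\right) - 130 = 41 \cdot 8 \left(1 + 16\right) - 130 = 41 \cdot 8 \cdot 17 - 130 = 41 \cdot 136 - 130 = 5576 - 130 = 5446$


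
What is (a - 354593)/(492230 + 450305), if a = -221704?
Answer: -576297/942535 ≈ -0.61143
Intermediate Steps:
(a - 354593)/(492230 + 450305) = (-221704 - 354593)/(492230 + 450305) = -576297/942535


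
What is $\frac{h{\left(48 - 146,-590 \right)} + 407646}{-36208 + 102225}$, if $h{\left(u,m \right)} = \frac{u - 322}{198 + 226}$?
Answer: $\frac{43210371}{6997802} \approx 6.1749$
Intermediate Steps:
$h{\left(u,m \right)} = - \frac{161}{212} + \frac{u}{424}$ ($h{\left(u,m \right)} = \frac{-322 + u}{424} = \left(-322 + u\right) \frac{1}{424} = - \frac{161}{212} + \frac{u}{424}$)
$\frac{h{\left(48 - 146,-590 \right)} + 407646}{-36208 + 102225} = \frac{\left(- \frac{161}{212} + \frac{48 - 146}{424}\right) + 407646}{-36208 + 102225} = \frac{\left(- \frac{161}{212} + \frac{1}{424} \left(-98\right)\right) + 407646}{66017} = \left(\left(- \frac{161}{212} - \frac{49}{212}\right) + 407646\right) \frac{1}{66017} = \left(- \frac{105}{106} + 407646\right) \frac{1}{66017} = \frac{43210371}{106} \cdot \frac{1}{66017} = \frac{43210371}{6997802}$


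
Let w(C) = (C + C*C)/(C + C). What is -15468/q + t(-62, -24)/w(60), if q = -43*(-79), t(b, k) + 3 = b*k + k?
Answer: 8982486/207217 ≈ 43.348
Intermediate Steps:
t(b, k) = -3 + k + b*k (t(b, k) = -3 + (b*k + k) = -3 + (k + b*k) = -3 + k + b*k)
w(C) = (C + C²)/(2*C) (w(C) = (C + C²)/((2*C)) = (C + C²)*(1/(2*C)) = (C + C²)/(2*C))
q = 3397
-15468/q + t(-62, -24)/w(60) = -15468/3397 + (-3 - 24 - 62*(-24))/(½ + (½)*60) = -15468*1/3397 + (-3 - 24 + 1488)/(½ + 30) = -15468/3397 + 1461/(61/2) = -15468/3397 + 1461*(2/61) = -15468/3397 + 2922/61 = 8982486/207217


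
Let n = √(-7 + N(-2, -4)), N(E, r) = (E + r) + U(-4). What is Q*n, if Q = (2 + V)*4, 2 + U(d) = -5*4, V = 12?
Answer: 56*I*√35 ≈ 331.3*I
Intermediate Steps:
U(d) = -22 (U(d) = -2 - 5*4 = -2 - 20 = -22)
N(E, r) = -22 + E + r (N(E, r) = (E + r) - 22 = -22 + E + r)
n = I*√35 (n = √(-7 + (-22 - 2 - 4)) = √(-7 - 28) = √(-35) = I*√35 ≈ 5.9161*I)
Q = 56 (Q = (2 + 12)*4 = 14*4 = 56)
Q*n = 56*(I*√35) = 56*I*√35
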